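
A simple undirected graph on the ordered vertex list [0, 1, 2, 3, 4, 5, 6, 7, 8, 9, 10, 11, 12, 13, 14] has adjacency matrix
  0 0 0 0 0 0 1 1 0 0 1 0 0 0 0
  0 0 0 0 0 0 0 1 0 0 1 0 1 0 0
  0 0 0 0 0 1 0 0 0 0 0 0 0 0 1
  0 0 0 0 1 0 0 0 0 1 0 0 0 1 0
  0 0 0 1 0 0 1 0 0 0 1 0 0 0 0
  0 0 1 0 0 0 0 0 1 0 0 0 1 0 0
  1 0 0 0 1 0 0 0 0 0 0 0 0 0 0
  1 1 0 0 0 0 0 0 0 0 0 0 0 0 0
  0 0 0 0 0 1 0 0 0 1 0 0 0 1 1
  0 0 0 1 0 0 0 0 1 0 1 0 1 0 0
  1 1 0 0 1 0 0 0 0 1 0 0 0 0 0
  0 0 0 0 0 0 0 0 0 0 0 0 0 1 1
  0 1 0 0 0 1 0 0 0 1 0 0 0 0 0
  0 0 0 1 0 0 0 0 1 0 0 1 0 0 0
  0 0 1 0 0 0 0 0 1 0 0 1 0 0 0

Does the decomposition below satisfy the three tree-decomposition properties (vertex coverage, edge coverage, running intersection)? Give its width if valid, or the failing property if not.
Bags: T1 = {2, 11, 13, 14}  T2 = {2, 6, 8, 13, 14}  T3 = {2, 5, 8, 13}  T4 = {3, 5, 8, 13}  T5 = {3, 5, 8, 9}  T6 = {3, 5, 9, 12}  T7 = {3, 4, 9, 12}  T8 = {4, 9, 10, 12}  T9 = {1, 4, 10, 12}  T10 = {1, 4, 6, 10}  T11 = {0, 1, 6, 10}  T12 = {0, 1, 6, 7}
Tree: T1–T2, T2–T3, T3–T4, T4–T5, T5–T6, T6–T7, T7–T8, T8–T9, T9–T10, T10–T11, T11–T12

A tree decomposition must satisfy three properties: every vertex lies in some bag; for every edge, both endpoints lie together in some bag; and for every vertex, the bags containing it form a connected subtree. Here bags containing vertex 6 are not connected in the tree, so the decomposition is invalid.

No — bags containing vertex 6 are not connected in the tree.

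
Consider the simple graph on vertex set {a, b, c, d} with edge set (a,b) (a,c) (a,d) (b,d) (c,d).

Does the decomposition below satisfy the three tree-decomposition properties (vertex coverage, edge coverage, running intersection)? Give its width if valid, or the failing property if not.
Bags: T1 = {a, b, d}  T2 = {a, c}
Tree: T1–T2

No — edge (d,c) lies in no bag.

A tree decomposition must satisfy three properties: every vertex lies in some bag; for every edge, both endpoints lie together in some bag; and for every vertex, the bags containing it form a connected subtree. Here edge (d,c) lies in no bag, so the decomposition is invalid.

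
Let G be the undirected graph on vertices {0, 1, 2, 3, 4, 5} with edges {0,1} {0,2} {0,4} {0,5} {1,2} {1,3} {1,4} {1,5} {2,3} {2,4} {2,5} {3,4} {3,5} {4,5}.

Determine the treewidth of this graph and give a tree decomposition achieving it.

Treewidth 4.
One such decomposition:
Bags: B1 = {1, 2, 3, 4, 5}  B2 = {0, 1, 2, 4, 5}
Tree: B1–B2

Each bag holds 5 vertices, so the decomposition has width 4, which upper-bounds the treewidth. On the other hand G contains the 5-clique {0, 1, 2, 4, 5}. A clique must lie in a single bag of any decomposition, so no decomposition can have width below 4. Therefore the treewidth is 4.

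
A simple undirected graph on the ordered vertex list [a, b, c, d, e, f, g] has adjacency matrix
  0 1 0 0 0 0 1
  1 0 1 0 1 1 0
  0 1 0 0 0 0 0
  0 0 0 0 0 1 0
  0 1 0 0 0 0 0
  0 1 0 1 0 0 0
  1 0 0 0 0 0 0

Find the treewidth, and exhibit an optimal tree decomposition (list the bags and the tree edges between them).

Every bag has size at most 2, so the width is 2 − 1 = 1 and tw(G) ≤ 1. Any graph with an edge has treewidth ≥ 1, and G has the edge b–e. Hence tw(G) = 1 exactly.

Treewidth 1.
Bags: B1 = {b, e}  B2 = {a, b}  B3 = {b, f}  B4 = {a, g}  B5 = {d, f}  B6 = {b, c}
Tree: B1–B2, B2–B3, B2–B4, B3–B5, B2–B6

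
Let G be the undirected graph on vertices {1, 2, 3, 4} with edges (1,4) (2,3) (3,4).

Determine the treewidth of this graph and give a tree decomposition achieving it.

Treewidth 1.
One optimal decomposition is:
Bags: B1 = {2, 3}  B2 = {3, 4}  B3 = {1, 4}
Tree: B1–B2, B2–B3

Each bag holds 2 vertices, so the decomposition has width 1, which upper-bounds the treewidth. G has an edge, so its treewidth is at least 1. Hence tw(G) = 1 exactly.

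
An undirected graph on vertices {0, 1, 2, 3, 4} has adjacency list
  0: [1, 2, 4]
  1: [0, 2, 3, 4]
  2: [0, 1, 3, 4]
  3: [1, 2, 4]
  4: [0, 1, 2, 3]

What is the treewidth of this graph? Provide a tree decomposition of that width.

The largest bag has 4 vertices, giving width 3; this decomposition certifies tw(G) ≤ 3. Conversely, {0, 1, 2, 4} is a clique of size 4, and the vertices of any clique must share a bag in every tree decomposition; so some bag has ≥ 4 vertices and tw(G) ≥ 3. Therefore the treewidth is 3.

Treewidth 3.
Bags: B1 = {0, 1, 2, 4}  B2 = {1, 2, 3, 4}
Tree: B1–B2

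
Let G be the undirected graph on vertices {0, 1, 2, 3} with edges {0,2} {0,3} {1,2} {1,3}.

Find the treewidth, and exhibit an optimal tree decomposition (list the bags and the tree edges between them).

Every bag has size at most 3, so the width is 3 − 1 = 2 and tw(G) ≤ 2. For the lower bound, G contains the cycle 3–1–2–0–3, so G is not a forest; only forests have treewidth ≤ 1, hence tw(G) ≥ 2. The upper and lower bounds meet at 2, so that is the treewidth.

Treewidth 2.
One optimal decomposition is:
Bags: B1 = {1, 2, 3}  B2 = {0, 2, 3}
Tree: B1–B2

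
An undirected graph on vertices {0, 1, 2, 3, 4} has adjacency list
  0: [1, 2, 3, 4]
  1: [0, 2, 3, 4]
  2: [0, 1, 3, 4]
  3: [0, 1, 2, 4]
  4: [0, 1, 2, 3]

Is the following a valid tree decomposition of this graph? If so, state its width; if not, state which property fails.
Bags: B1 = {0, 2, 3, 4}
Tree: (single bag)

A tree decomposition must satisfy three properties: every vertex lies in some bag; for every edge, both endpoints lie together in some bag; and for every vertex, the bags containing it form a connected subtree. Here vertex 1 appears in no bag, so the decomposition is invalid.

No — vertex 1 appears in no bag.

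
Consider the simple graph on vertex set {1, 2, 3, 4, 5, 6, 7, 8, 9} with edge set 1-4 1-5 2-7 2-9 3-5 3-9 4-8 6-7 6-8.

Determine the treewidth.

A width-2 tree decomposition is:
Bags: B1 = {1, 4, 8}  B2 = {1, 5, 8}  B3 = {3, 5, 8}  B4 = {3, 8, 9}  B5 = {2, 8, 9}  B6 = {2, 7, 8}  B7 = {6, 7, 8}
Tree: B1–B2, B2–B3, B3–B4, B4–B5, B5–B6, B6–B7
The largest bag has 3 vertices, giving width 2; this decomposition certifies tw(G) ≤ 2. The edges 8–4–1–5–3–9–2–7–6–8 form a cycle, so G is not a tree and its treewidth is at least 2. Hence tw(G) = 2 exactly.

2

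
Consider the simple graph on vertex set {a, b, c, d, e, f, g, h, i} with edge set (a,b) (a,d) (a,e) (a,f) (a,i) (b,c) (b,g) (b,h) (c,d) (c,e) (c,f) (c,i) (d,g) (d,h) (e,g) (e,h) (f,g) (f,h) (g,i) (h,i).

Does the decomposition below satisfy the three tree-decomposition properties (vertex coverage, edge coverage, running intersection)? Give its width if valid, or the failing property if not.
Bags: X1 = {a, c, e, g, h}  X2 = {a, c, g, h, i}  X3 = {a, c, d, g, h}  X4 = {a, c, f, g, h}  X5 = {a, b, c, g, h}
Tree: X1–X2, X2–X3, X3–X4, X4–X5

Checking the three conditions: (i) the bags cover all of {a, b, c, d, e, f, g, h, i}; (ii) for each edge, some bag contains both endpoints; (iii) the bags containing any fixed vertex form a subtree. All hold, so the decomposition is valid with width 5 − 1 = 4.

Yes; width 4.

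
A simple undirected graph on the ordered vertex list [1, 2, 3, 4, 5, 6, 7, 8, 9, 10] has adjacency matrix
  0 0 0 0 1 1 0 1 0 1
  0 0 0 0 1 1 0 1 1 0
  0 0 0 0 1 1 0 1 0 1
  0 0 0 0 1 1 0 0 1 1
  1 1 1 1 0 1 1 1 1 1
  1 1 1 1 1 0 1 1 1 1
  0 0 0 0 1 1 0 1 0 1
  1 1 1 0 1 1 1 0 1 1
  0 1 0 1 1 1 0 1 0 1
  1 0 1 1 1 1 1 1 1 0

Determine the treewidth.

A width-4 tree decomposition is:
Bags: B1 = {1, 5, 6, 8, 10}  B2 = {5, 6, 8, 9, 10}  B3 = {5, 6, 7, 8, 10}  B4 = {3, 5, 6, 8, 10}  B5 = {4, 5, 6, 9, 10}  B6 = {2, 5, 6, 8, 9}
Tree: B1–B2, B1–B3, B1–B4, B2–B5, B2–B6
Every bag has size at most 5, so the width is 5 − 1 = 4 and tw(G) ≤ 4. Conversely, {2, 5, 6, 8, 9} is a clique of size 5, and the vertices of any clique must share a bag in every tree decomposition; so some bag has ≥ 5 vertices and tw(G) ≥ 4. Combining the bounds, tw(G) = 4.

4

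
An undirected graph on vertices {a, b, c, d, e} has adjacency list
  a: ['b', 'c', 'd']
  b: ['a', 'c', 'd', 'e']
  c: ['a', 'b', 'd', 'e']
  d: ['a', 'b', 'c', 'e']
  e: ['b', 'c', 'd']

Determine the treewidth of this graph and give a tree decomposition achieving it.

Treewidth 3.
One optimal decomposition is:
Bags: B1 = {b, c, d, e}  B2 = {a, b, c, d}
Tree: B1–B2

Each bag holds 4 vertices, so the decomposition has width 3, which upper-bounds the treewidth. Conversely, {b, c, d, e} is a clique of size 4, and the vertices of any clique must share a bag in every tree decomposition; so some bag has ≥ 4 vertices and tw(G) ≥ 3. The upper and lower bounds meet at 3, so that is the treewidth.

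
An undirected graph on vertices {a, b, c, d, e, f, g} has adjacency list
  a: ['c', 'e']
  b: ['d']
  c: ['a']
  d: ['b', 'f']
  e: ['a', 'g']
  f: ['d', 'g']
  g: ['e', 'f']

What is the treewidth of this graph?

1

A width-1 tree decomposition is:
Bags: B1 = {b, d}  B2 = {d, f}  B3 = {f, g}  B4 = {e, g}  B5 = {a, e}  B6 = {a, c}
Tree: B1–B2, B2–B3, B3–B4, B4–B5, B5–B6
Every bag has size at most 2, so the width is 2 − 1 = 1 and tw(G) ≤ 1. G has an edge, so its treewidth is at least 1. The upper and lower bounds meet at 1, so that is the treewidth.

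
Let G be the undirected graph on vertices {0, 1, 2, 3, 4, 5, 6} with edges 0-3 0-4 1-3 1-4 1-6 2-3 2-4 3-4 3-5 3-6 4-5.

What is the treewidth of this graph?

A width-2 tree decomposition is:
Bags: B1 = {1, 3, 6}  B2 = {1, 3, 4}  B3 = {0, 3, 4}  B4 = {3, 4, 5}  B5 = {2, 3, 4}
Tree: B1–B2, B2–B3, B3–B4, B3–B5
Every bag has size at most 3, so the width is 3 − 1 = 2 and tw(G) ≤ 2. Conversely, {0, 3, 4} is a clique of size 3, and the vertices of any clique must share a bag in every tree decomposition; so some bag has ≥ 3 vertices and tw(G) ≥ 2. Combining the bounds, tw(G) = 2.

2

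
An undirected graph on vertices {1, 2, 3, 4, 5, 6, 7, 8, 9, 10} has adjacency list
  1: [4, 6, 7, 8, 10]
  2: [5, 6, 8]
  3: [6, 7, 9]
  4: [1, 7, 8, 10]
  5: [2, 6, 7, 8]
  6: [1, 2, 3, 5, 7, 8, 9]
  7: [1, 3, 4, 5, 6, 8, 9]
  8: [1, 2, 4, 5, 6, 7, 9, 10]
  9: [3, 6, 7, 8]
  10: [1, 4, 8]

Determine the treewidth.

A width-3 tree decomposition is:
Bags: B1 = {1, 6, 7, 8}  B2 = {5, 6, 7, 8}  B3 = {1, 4, 7, 8}  B4 = {1, 4, 8, 10}  B5 = {2, 5, 6, 8}  B6 = {6, 7, 8, 9}  B7 = {3, 6, 7, 9}
Tree: B1–B2, B1–B3, B3–B4, B2–B5, B2–B6, B6–B7
The largest bag has 4 vertices, giving width 3; this decomposition certifies tw(G) ≤ 3. For the lower bound, the 4 vertices {1, 4, 8, 10} are pairwise adjacent, and any tree decomposition puts a clique entirely inside one bag — forcing width ≥ 3. The upper and lower bounds meet at 3, so that is the treewidth.

3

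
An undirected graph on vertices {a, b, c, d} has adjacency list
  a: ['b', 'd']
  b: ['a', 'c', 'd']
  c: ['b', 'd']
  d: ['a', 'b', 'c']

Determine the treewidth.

2

A width-2 tree decomposition is:
Bags: B1 = {b, c, d}  B2 = {a, b, d}
Tree: B1–B2
The largest bag has 3 vertices, giving width 2; this decomposition certifies tw(G) ≤ 2. For the lower bound, the 3 vertices {b, c, d} are pairwise adjacent, and any tree decomposition puts a clique entirely inside one bag — forcing width ≥ 2. Therefore the treewidth is 2.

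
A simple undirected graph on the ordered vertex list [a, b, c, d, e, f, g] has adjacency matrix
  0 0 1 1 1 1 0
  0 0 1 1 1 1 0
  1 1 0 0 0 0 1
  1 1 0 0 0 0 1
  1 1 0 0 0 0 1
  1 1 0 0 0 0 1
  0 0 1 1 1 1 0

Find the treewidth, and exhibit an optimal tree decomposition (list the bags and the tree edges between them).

Treewidth 3.
Bags: B1 = {a, b, d, g}  B2 = {a, b, e, g}  B3 = {a, b, c, g}  B4 = {a, b, f, g}
Tree: B1–B2, B2–B3, B3–B4

Every bag has size at most 4, so the width is 4 − 1 = 3 and tw(G) ≤ 3. For the lower bound: the 4 vertex sets {b,d}, {e,g}, {a}, {c} are disjoint, each induces a connected subgraph, and every pair is joined by at least one edge of G. Contracting each set to a single vertex therefore yields K_{4} as a minor, and since treewidth is minor-monotone, tw(G) ≥ tw(K_{4}) = 3. Hence tw(G) = 3 exactly.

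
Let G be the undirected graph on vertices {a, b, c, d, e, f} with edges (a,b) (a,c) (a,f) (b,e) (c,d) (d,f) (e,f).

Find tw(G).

2

A width-2 tree decomposition is:
Bags: B1 = {c, d, f}  B2 = {a, c, f}  B3 = {a, e, f}  B4 = {a, b, e}
Tree: B1–B2, B2–B3, B3–B4
Every bag has size at most 3, so the width is 3 − 1 = 2 and tw(G) ≤ 2. For the lower bound, G contains the cycle d–c–a–f–d, so G is not a forest; only forests have treewidth ≤ 1, hence tw(G) ≥ 2. Combining the bounds, tw(G) = 2.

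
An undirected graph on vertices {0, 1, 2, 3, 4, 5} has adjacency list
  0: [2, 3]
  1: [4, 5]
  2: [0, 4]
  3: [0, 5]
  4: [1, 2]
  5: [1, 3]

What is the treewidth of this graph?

A width-2 tree decomposition is:
Bags: B1 = {0, 3, 5}  B2 = {0, 1, 5}  B3 = {0, 1, 4}  B4 = {0, 2, 4}
Tree: B1–B2, B2–B3, B3–B4
Each bag holds 3 vertices, so the decomposition has width 2, which upper-bounds the treewidth. The edges 0–3–5–1–4–2–0 form a cycle, so G is not a tree and its treewidth is at least 2. The upper and lower bounds meet at 2, so that is the treewidth.

2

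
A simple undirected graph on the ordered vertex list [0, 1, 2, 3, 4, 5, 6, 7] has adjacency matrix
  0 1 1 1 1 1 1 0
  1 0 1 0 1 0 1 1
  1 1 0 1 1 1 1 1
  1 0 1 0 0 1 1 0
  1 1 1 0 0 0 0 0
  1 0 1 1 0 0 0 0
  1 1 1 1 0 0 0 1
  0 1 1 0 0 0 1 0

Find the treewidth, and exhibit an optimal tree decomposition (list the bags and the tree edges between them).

Treewidth 3.
One optimal decomposition is:
Bags: B1 = {0, 1, 2, 6}  B2 = {0, 2, 3, 6}  B3 = {0, 2, 3, 5}  B4 = {1, 2, 6, 7}  B5 = {0, 1, 2, 4}
Tree: B1–B2, B2–B3, B1–B4, B1–B5

The largest bag has 4 vertices, giving width 3; this decomposition certifies tw(G) ≤ 3. For the lower bound, the 4 vertices {0, 1, 2, 4} are pairwise adjacent, and any tree decomposition puts a clique entirely inside one bag — forcing width ≥ 3. The upper and lower bounds meet at 3, so that is the treewidth.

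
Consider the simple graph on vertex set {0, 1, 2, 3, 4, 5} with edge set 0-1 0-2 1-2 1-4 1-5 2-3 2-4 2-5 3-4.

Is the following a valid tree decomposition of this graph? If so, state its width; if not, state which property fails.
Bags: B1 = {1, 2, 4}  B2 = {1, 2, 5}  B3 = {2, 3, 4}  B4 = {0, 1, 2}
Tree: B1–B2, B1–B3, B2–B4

Yes; width 2.

Vertex coverage: the bags together contain {0, 1, 2, 3, 4, 5}, the full vertex set. Edge coverage: each edge of G has both endpoints in at least one bag. Running intersection: for every vertex, the bags containing it form a connected subtree. All three properties hold, so this is a valid tree decomposition of width max|bag| − 1 = 2, and hence tw(G) ≤ 2.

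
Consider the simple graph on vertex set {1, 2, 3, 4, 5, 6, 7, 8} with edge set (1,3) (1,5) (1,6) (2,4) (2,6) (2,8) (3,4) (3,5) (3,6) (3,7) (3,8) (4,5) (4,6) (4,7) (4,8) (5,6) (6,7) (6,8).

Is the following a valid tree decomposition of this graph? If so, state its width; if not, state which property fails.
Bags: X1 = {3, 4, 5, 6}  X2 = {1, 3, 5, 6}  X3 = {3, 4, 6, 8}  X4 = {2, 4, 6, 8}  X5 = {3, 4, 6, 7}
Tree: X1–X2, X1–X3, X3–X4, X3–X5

Yes; width 3.

Vertex coverage: the bags together contain {1, 2, 3, 4, 5, 6, 7, 8}, the full vertex set. Edge coverage: each edge of G has both endpoints in at least one bag. Running intersection: for every vertex, the bags containing it form a connected subtree. All three properties hold, so this is a valid tree decomposition of width max|bag| − 1 = 3, and hence tw(G) ≤ 3.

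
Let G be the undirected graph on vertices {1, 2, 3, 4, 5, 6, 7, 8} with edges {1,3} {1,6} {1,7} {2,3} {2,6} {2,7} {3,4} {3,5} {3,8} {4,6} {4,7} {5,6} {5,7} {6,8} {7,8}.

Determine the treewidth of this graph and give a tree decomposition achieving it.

Each bag holds 4 vertices, so the decomposition has width 3, which upper-bounds the treewidth. For the lower bound: the 4 vertex sets {4,6}, {3,5}, {7}, {2} are disjoint, each induces a connected subgraph, and every pair is joined by at least one edge of G. Contracting each set to a single vertex therefore yields K_{4} as a minor, and since treewidth is minor-monotone, tw(G) ≥ tw(K_{4}) = 3. Hence tw(G) = 3 exactly.

Treewidth 3.
One such decomposition:
Bags: B1 = {3, 4, 6, 7}  B2 = {3, 5, 6, 7}  B3 = {2, 3, 6, 7}  B4 = {1, 3, 6, 7}  B5 = {3, 6, 7, 8}
Tree: B1–B2, B2–B3, B3–B4, B4–B5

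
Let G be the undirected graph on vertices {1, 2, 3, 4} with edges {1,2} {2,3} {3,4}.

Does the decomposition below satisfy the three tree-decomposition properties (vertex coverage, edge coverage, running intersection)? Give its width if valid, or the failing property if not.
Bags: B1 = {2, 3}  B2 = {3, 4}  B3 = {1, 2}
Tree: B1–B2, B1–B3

Vertex coverage: the bags together contain {1, 2, 3, 4}, the full vertex set. Edge coverage: each edge of G has both endpoints in at least one bag. Running intersection: for every vertex, the bags containing it form a connected subtree. All three properties hold, so this is a valid tree decomposition of width max|bag| − 1 = 1, and hence tw(G) ≤ 1.

Yes; width 1.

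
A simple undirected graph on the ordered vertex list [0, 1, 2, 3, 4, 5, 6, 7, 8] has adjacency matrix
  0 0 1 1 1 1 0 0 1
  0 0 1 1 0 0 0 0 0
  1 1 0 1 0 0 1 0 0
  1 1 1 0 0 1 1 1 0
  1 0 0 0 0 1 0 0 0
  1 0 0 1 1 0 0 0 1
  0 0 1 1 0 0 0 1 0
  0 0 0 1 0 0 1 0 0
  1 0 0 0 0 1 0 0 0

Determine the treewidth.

2

A width-2 tree decomposition is:
Bags: B1 = {2, 3, 6}  B2 = {0, 2, 3}  B3 = {3, 6, 7}  B4 = {0, 3, 5}  B5 = {0, 5, 8}  B6 = {1, 2, 3}  B7 = {0, 4, 5}
Tree: B1–B2, B1–B3, B2–B4, B4–B5, B1–B6, B4–B7
The largest bag has 3 vertices, giving width 2; this decomposition certifies tw(G) ≤ 2. For the lower bound, the 3 vertices {0, 5, 8} are pairwise adjacent, and any tree decomposition puts a clique entirely inside one bag — forcing width ≥ 2. Therefore the treewidth is 2.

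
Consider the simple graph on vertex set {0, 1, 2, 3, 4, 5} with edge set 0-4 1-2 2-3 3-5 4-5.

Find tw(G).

A width-1 tree decomposition is:
Bags: B1 = {1, 2}  B2 = {2, 3}  B3 = {3, 5}  B4 = {4, 5}  B5 = {0, 4}
Tree: B1–B2, B2–B3, B3–B4, B4–B5
Every bag has size at most 2, so the width is 2 − 1 = 1 and tw(G) ≤ 1. Any graph with an edge has treewidth ≥ 1, and G has the edge 1–2. Combining the bounds, tw(G) = 1.

1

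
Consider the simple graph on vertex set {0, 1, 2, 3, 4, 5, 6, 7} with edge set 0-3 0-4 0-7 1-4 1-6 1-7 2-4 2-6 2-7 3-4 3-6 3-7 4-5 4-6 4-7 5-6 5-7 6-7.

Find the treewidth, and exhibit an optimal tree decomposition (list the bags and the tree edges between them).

Every bag has size at most 4, so the width is 4 − 1 = 3 and tw(G) ≤ 3. On the other hand G contains the 4-clique {0, 3, 4, 7}. A clique must lie in a single bag of any decomposition, so no decomposition can have width below 3. Hence tw(G) = 3 exactly.

Treewidth 3.
One such decomposition:
Bags: B1 = {2, 4, 6, 7}  B2 = {4, 5, 6, 7}  B3 = {3, 4, 6, 7}  B4 = {0, 3, 4, 7}  B5 = {1, 4, 6, 7}
Tree: B1–B2, B2–B3, B3–B4, B1–B5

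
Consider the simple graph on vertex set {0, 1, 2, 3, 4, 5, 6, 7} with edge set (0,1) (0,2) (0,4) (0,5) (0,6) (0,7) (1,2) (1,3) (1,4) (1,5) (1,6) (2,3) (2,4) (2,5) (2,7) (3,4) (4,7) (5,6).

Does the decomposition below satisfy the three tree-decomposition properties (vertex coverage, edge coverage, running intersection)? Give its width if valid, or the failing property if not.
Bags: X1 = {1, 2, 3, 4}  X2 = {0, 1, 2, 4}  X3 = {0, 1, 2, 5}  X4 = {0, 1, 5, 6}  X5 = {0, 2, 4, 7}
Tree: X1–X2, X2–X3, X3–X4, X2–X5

Checking the three conditions: (i) the bags cover all of {0, 1, 2, 3, 4, 5, 6, 7}; (ii) for each edge, some bag contains both endpoints; (iii) the bags containing any fixed vertex form a subtree. All hold, so the decomposition is valid with width 4 − 1 = 3.

Yes; width 3.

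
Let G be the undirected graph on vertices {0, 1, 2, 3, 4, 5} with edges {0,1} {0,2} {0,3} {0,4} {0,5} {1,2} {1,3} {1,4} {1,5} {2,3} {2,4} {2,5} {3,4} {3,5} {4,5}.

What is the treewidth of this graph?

5

A width-5 tree decomposition is:
Bags: B1 = {0, 1, 2, 3, 4, 5}
Tree: (single bag)
With just one bag of size 6, the width is 6 − 1 = 5, so tw(G) ≤ 5. On the other hand G contains the 6-clique {0, 1, 2, 3, 4, 5}. A clique must lie in a single bag of any decomposition, so no decomposition can have width below 5. The upper and lower bounds meet at 5, so that is the treewidth.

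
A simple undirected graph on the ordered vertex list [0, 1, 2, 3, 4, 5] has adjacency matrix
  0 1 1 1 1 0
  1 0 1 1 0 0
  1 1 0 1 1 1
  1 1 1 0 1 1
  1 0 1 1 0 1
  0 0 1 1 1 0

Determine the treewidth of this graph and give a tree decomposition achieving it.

Treewidth 3.
Bags: B1 = {0, 2, 3, 4}  B2 = {0, 1, 2, 3}  B3 = {2, 3, 4, 5}
Tree: B1–B2, B1–B3

The largest bag has 4 vertices, giving width 3; this decomposition certifies tw(G) ≤ 3. On the other hand G contains the 4-clique {0, 1, 2, 3}. A clique must lie in a single bag of any decomposition, so no decomposition can have width below 3. Combining the bounds, tw(G) = 3.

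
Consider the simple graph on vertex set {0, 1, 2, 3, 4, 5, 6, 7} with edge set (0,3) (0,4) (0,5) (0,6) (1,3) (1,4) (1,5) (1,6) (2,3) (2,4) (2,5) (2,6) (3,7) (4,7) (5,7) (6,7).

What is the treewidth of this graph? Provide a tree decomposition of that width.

Each bag holds 5 vertices, so the decomposition has width 4, which upper-bounds the treewidth. For the lower bound: the 5 vertex sets {2,3}, {0,6}, {1,4}, {7}, {5} are disjoint, each induces a connected subgraph, and every pair is joined by at least one edge of G. Contracting each set to a single vertex therefore yields K_{5} as a minor, and since treewidth is minor-monotone, tw(G) ≥ tw(K_{5}) = 4. Combining the bounds, tw(G) = 4.

Treewidth 4.
Bags: B1 = {0, 1, 2, 3, 7}  B2 = {0, 1, 2, 6, 7}  B3 = {0, 1, 2, 4, 7}  B4 = {0, 1, 2, 5, 7}
Tree: B1–B2, B2–B3, B3–B4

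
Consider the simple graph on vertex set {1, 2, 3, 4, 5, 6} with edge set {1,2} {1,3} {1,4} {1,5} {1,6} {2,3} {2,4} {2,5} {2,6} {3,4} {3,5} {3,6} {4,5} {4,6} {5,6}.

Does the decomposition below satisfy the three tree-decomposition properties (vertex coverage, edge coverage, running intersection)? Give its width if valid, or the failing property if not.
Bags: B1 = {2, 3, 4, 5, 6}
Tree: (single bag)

No — vertex 1 appears in no bag.

A tree decomposition must satisfy three properties: every vertex lies in some bag; for every edge, both endpoints lie together in some bag; and for every vertex, the bags containing it form a connected subtree. Here vertex 1 appears in no bag, so the decomposition is invalid.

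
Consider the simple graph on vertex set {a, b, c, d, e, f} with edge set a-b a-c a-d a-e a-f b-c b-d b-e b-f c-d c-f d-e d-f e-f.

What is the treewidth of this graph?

A width-4 tree decomposition is:
Bags: B1 = {a, b, c, d, f}  B2 = {a, b, d, e, f}
Tree: B1–B2
Each bag holds 5 vertices, so the decomposition has width 4, which upper-bounds the treewidth. For the lower bound, the 5 vertices {a, b, d, e, f} are pairwise adjacent, and any tree decomposition puts a clique entirely inside one bag — forcing width ≥ 4. Combining the bounds, tw(G) = 4.

4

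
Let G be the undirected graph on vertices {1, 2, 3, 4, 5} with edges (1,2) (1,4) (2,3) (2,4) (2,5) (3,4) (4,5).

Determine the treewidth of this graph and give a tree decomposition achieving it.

Each bag holds 3 vertices, so the decomposition has width 2, which upper-bounds the treewidth. For the lower bound, the 3 vertices {1, 2, 4} are pairwise adjacent, and any tree decomposition puts a clique entirely inside one bag — forcing width ≥ 2. The upper and lower bounds meet at 2, so that is the treewidth.

Treewidth 2.
One optimal decomposition is:
Bags: B1 = {2, 3, 4}  B2 = {2, 4, 5}  B3 = {1, 2, 4}
Tree: B1–B2, B2–B3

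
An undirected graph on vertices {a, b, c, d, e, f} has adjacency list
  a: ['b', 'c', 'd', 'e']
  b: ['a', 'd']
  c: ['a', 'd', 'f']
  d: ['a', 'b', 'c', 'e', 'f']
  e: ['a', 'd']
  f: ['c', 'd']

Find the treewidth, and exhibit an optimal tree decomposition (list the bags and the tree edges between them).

Every bag has size at most 3, so the width is 3 − 1 = 2 and tw(G) ≤ 2. Conversely, {a, d, e} is a clique of size 3, and the vertices of any clique must share a bag in every tree decomposition; so some bag has ≥ 3 vertices and tw(G) ≥ 2. The upper and lower bounds meet at 2, so that is the treewidth.

Treewidth 2.
One optimal decomposition is:
Bags: B1 = {a, b, d}  B2 = {a, d, e}  B3 = {a, c, d}  B4 = {c, d, f}
Tree: B1–B2, B2–B3, B3–B4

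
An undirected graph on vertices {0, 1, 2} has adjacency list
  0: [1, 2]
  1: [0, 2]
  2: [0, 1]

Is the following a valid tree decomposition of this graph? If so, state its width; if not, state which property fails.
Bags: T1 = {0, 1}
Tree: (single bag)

A tree decomposition must satisfy three properties: every vertex lies in some bag; for every edge, both endpoints lie together in some bag; and for every vertex, the bags containing it form a connected subtree. Here vertex 2 appears in no bag, so the decomposition is invalid.

No — vertex 2 appears in no bag.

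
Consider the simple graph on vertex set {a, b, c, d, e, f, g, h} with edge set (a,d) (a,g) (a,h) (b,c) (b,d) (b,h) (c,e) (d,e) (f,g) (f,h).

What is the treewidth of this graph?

A width-2 tree decomposition is:
Bags: B1 = {a, f, g}  B2 = {a, f, h}  B3 = {a, d, h}  B4 = {b, d, h}  B5 = {b, d, e}  B6 = {b, c, e}
Tree: B1–B2, B2–B3, B3–B4, B4–B5, B5–B6
The largest bag has 3 vertices, giving width 2; this decomposition certifies tw(G) ≤ 2. The edges g–f–h–a–g form a cycle, so G is not a tree and its treewidth is at least 2. Combining the bounds, tw(G) = 2.

2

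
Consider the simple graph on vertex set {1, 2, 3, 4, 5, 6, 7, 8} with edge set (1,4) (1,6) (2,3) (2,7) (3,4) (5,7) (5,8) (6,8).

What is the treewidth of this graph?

2

A width-2 tree decomposition is:
Bags: B1 = {1, 4, 6}  B2 = {3, 4, 6}  B3 = {2, 3, 6}  B4 = {2, 6, 7}  B5 = {5, 6, 7}  B6 = {5, 6, 8}
Tree: B1–B2, B2–B3, B3–B4, B4–B5, B5–B6
The largest bag has 3 vertices, giving width 2; this decomposition certifies tw(G) ≤ 2. The edges 6–1–4–3–2–7–5–8–6 form a cycle, so G is not a tree and its treewidth is at least 2. Combining the bounds, tw(G) = 2.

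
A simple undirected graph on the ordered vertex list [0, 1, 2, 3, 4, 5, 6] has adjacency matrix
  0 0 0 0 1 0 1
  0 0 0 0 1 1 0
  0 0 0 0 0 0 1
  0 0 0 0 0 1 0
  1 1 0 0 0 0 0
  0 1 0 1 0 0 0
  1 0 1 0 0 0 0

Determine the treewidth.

1

A width-1 tree decomposition is:
Bags: B1 = {3, 5}  B2 = {1, 5}  B3 = {1, 4}  B4 = {0, 4}  B5 = {0, 6}  B6 = {2, 6}
Tree: B1–B2, B2–B3, B3–B4, B4–B5, B5–B6
The largest bag has 2 vertices, giving width 1; this decomposition certifies tw(G) ≤ 1. Any graph with an edge has treewidth ≥ 1, and G has the edge 3–5. Hence tw(G) = 1 exactly.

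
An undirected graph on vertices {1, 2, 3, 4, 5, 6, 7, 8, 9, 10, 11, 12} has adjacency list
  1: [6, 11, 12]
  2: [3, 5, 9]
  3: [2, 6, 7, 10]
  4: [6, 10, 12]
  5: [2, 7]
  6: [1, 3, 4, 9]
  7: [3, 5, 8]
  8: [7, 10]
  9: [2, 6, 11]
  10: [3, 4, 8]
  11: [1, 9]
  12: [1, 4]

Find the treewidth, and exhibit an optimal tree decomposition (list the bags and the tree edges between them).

Each bag holds 4 vertices, so the decomposition has width 3, which upper-bounds the treewidth. For the lower bound: the 4 vertex sets {5,7,8}, {10}, {3}, {2,4,6,9} are disjoint, each induces a connected subgraph, and every pair is joined by at least one edge of G. Contracting each set to a single vertex therefore yields K_{4} as a minor, and since treewidth is minor-monotone, tw(G) ≥ tw(K_{4}) = 3. Combining the bounds, tw(G) = 3.

Treewidth 3.
One such decomposition:
Bags: B1 = {5, 7, 8, 10}  B2 = {3, 5, 7, 10}  B3 = {2, 3, 5, 10}  B4 = {2, 3, 4, 10}  B5 = {2, 3, 4, 6}  B6 = {2, 4, 6, 9}  B7 = {4, 6, 9, 12}  B8 = {1, 6, 9, 12}  B9 = {1, 9, 11, 12}
Tree: B1–B2, B2–B3, B3–B4, B4–B5, B5–B6, B6–B7, B7–B8, B8–B9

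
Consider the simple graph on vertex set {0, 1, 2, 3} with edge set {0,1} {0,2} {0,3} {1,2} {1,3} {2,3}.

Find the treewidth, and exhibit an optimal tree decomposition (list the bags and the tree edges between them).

Treewidth 3.
Bags: B1 = {0, 1, 2, 3}
Tree: (single bag)

A single bag containing all 4 vertices is trivially a valid decomposition of width 3. For the lower bound, the 4 vertices {0, 1, 2, 3} are pairwise adjacent, and any tree decomposition puts a clique entirely inside one bag — forcing width ≥ 3. The upper and lower bounds meet at 3, so that is the treewidth.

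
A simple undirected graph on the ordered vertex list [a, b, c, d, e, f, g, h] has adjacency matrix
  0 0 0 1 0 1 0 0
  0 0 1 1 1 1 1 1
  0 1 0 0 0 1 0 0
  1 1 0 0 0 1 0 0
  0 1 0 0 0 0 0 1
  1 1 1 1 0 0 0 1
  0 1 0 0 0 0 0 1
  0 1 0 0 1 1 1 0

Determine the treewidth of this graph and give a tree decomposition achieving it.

Every bag has size at most 3, so the width is 3 − 1 = 2 and tw(G) ≤ 2. For the lower bound, the 3 vertices {a, d, f} are pairwise adjacent, and any tree decomposition puts a clique entirely inside one bag — forcing width ≥ 2. Combining the bounds, tw(G) = 2.

Treewidth 2.
One such decomposition:
Bags: B1 = {b, f, h}  B2 = {b, d, f}  B3 = {b, e, h}  B4 = {b, g, h}  B5 = {b, c, f}  B6 = {a, d, f}
Tree: B1–B2, B1–B3, B3–B4, B2–B5, B2–B6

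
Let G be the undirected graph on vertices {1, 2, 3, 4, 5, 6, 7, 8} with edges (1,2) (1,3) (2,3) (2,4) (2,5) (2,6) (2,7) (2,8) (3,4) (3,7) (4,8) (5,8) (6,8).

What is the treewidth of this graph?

A width-2 tree decomposition is:
Bags: B1 = {1, 2, 3}  B2 = {2, 3, 4}  B3 = {2, 4, 8}  B4 = {2, 6, 8}  B5 = {2, 5, 8}  B6 = {2, 3, 7}
Tree: B1–B2, B2–B3, B3–B4, B3–B5, B2–B6
The largest bag has 3 vertices, giving width 2; this decomposition certifies tw(G) ≤ 2. Conversely, {2, 4, 8} is a clique of size 3, and the vertices of any clique must share a bag in every tree decomposition; so some bag has ≥ 3 vertices and tw(G) ≥ 2. Therefore the treewidth is 2.

2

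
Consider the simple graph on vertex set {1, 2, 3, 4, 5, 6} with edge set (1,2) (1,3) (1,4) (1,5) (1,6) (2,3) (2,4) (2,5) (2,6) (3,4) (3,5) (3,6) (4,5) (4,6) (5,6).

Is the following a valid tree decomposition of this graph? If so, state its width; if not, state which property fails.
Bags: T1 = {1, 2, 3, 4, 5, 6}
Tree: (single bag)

Yes; width 5.

Vertex coverage: the bags together contain {1, 2, 3, 4, 5, 6}, the full vertex set. Edge coverage: each edge of G has both endpoints in at least one bag. Running intersection: for every vertex, the bags containing it form a connected subtree. All three properties hold, so this is a valid tree decomposition of width max|bag| − 1 = 5, and hence tw(G) ≤ 5.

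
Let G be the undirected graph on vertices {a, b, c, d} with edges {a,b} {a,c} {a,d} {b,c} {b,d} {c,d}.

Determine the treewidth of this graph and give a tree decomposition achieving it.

Treewidth 3.
One optimal decomposition is:
Bags: B1 = {a, b, c, d}
Tree: (single bag)

With just one bag of size 4, the width is 4 − 1 = 3, so tw(G) ≤ 3. Conversely, {a, b, c, d} is a clique of size 4, and the vertices of any clique must share a bag in every tree decomposition; so some bag has ≥ 4 vertices and tw(G) ≥ 3. Combining the bounds, tw(G) = 3.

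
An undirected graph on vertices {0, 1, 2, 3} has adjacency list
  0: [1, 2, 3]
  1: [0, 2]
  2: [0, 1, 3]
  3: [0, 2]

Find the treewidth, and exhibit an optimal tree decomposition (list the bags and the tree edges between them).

Each bag holds 3 vertices, so the decomposition has width 2, which upper-bounds the treewidth. Conversely, {0, 1, 2} is a clique of size 3, and the vertices of any clique must share a bag in every tree decomposition; so some bag has ≥ 3 vertices and tw(G) ≥ 2. The upper and lower bounds meet at 2, so that is the treewidth.

Treewidth 2.
One such decomposition:
Bags: B1 = {0, 2, 3}  B2 = {0, 1, 2}
Tree: B1–B2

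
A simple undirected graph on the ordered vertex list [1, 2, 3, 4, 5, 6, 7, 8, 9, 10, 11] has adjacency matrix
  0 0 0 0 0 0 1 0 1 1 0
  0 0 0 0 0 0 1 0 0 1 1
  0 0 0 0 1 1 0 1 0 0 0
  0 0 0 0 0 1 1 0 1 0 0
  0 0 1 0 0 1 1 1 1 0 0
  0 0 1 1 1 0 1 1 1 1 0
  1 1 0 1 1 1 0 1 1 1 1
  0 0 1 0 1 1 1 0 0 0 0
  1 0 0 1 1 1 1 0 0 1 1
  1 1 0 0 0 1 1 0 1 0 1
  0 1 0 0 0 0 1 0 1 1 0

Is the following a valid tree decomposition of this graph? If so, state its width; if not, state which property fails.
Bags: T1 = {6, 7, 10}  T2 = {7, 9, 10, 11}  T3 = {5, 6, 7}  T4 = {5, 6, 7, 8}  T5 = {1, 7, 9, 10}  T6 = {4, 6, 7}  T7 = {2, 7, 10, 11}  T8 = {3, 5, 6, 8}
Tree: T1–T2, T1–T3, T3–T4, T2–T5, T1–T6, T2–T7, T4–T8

No — edge (9,6) lies in no bag.

A tree decomposition must satisfy three properties: every vertex lies in some bag; for every edge, both endpoints lie together in some bag; and for every vertex, the bags containing it form a connected subtree. Here edge (9,6) lies in no bag, so the decomposition is invalid.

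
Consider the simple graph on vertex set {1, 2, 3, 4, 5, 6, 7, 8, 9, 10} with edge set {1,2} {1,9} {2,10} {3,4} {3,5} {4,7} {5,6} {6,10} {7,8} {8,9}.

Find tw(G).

2

A width-2 tree decomposition is:
Bags: B1 = {3, 4, 7}  B2 = {3, 7, 8}  B3 = {3, 8, 9}  B4 = {1, 3, 9}  B5 = {1, 2, 3}  B6 = {2, 3, 10}  B7 = {3, 6, 10}  B8 = {3, 5, 6}
Tree: B1–B2, B2–B3, B3–B4, B4–B5, B5–B6, B6–B7, B7–B8
Each bag holds 3 vertices, so the decomposition has width 2, which upper-bounds the treewidth. For the lower bound, G contains the cycle 3–4–7–8–9–1–2–10–6–5–3, so G is not a forest; only forests have treewidth ≤ 1, hence tw(G) ≥ 2. Therefore the treewidth is 2.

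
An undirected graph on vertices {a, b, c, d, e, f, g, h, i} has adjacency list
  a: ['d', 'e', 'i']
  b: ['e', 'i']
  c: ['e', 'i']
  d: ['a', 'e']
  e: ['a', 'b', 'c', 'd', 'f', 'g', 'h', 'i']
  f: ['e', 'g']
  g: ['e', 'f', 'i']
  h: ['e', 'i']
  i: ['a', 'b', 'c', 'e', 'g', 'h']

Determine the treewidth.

A width-2 tree decomposition is:
Bags: B1 = {c, e, i}  B2 = {a, e, i}  B3 = {e, g, i}  B4 = {e, f, g}  B5 = {e, h, i}  B6 = {a, d, e}  B7 = {b, e, i}
Tree: B1–B2, B2–B3, B3–B4, B1–B5, B2–B6, B1–B7
Each bag holds 3 vertices, so the decomposition has width 2, which upper-bounds the treewidth. Conversely, {a, d, e} is a clique of size 3, and the vertices of any clique must share a bag in every tree decomposition; so some bag has ≥ 3 vertices and tw(G) ≥ 2. Hence tw(G) = 2 exactly.

2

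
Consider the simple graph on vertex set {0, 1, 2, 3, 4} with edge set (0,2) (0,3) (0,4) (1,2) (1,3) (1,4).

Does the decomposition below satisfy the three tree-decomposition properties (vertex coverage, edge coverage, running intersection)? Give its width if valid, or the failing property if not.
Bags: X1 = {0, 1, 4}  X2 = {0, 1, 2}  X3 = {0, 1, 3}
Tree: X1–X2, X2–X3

Checking the three conditions: (i) the bags cover all of {0, 1, 2, 3, 4}; (ii) for each edge, some bag contains both endpoints; (iii) the bags containing any fixed vertex form a subtree. All hold, so the decomposition is valid with width 3 − 1 = 2.

Yes; width 2.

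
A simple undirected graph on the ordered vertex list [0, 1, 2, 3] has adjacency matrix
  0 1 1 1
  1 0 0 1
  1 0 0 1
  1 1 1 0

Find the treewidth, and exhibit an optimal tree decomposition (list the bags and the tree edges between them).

The largest bag has 3 vertices, giving width 2; this decomposition certifies tw(G) ≤ 2. On the other hand G contains the 3-clique {0, 1, 3}. A clique must lie in a single bag of any decomposition, so no decomposition can have width below 2. The upper and lower bounds meet at 2, so that is the treewidth.

Treewidth 2.
One such decomposition:
Bags: B1 = {0, 2, 3}  B2 = {0, 1, 3}
Tree: B1–B2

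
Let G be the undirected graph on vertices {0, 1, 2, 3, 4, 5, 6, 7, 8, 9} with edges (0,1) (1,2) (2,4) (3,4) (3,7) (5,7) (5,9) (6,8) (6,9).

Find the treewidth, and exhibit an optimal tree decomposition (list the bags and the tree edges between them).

Treewidth 1.
One such decomposition:
Bags: B1 = {0, 1}  B2 = {1, 2}  B3 = {2, 4}  B4 = {3, 4}  B5 = {3, 7}  B6 = {5, 7}  B7 = {5, 9}  B8 = {6, 9}  B9 = {6, 8}
Tree: B1–B2, B2–B3, B3–B4, B4–B5, B5–B6, B6–B7, B7–B8, B8–B9

Every bag has size at most 2, so the width is 2 − 1 = 1 and tw(G) ≤ 1. G has an edge, so its treewidth is at least 1. Combining the bounds, tw(G) = 1.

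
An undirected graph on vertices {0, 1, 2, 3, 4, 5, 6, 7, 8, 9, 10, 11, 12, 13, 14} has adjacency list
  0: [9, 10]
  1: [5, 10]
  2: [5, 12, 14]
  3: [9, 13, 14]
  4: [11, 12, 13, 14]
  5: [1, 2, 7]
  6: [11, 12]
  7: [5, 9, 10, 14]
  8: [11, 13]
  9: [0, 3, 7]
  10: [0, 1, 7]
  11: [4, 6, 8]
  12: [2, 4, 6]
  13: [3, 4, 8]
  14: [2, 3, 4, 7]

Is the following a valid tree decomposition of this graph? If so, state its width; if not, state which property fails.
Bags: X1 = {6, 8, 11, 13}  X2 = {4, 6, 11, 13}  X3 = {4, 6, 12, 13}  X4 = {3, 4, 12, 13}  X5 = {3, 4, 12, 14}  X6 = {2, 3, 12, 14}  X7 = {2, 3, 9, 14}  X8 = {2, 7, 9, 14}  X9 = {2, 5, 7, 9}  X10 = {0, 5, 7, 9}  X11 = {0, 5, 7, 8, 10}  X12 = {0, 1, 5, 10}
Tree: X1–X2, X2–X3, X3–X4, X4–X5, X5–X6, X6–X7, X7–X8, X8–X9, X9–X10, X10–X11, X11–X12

No — bags containing vertex 8 are not connected in the tree.

A tree decomposition must satisfy three properties: every vertex lies in some bag; for every edge, both endpoints lie together in some bag; and for every vertex, the bags containing it form a connected subtree. Here bags containing vertex 8 are not connected in the tree, so the decomposition is invalid.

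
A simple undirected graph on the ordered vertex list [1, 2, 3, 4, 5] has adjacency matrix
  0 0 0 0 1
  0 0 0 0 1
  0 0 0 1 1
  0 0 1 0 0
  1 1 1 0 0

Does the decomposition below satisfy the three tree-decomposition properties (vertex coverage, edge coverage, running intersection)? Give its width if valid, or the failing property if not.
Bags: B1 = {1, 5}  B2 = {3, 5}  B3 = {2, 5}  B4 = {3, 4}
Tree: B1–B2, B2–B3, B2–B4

Checking the three conditions: (i) the bags cover all of {1, 2, 3, 4, 5}; (ii) for each edge, some bag contains both endpoints; (iii) the bags containing any fixed vertex form a subtree. All hold, so the decomposition is valid with width 2 − 1 = 1.

Yes; width 1.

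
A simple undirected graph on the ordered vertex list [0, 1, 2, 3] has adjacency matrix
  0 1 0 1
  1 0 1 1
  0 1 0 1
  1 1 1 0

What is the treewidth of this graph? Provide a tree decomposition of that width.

Each bag holds 3 vertices, so the decomposition has width 2, which upper-bounds the treewidth. Conversely, {0, 1, 3} is a clique of size 3, and the vertices of any clique must share a bag in every tree decomposition; so some bag has ≥ 3 vertices and tw(G) ≥ 2. Therefore the treewidth is 2.

Treewidth 2.
Bags: B1 = {0, 1, 3}  B2 = {1, 2, 3}
Tree: B1–B2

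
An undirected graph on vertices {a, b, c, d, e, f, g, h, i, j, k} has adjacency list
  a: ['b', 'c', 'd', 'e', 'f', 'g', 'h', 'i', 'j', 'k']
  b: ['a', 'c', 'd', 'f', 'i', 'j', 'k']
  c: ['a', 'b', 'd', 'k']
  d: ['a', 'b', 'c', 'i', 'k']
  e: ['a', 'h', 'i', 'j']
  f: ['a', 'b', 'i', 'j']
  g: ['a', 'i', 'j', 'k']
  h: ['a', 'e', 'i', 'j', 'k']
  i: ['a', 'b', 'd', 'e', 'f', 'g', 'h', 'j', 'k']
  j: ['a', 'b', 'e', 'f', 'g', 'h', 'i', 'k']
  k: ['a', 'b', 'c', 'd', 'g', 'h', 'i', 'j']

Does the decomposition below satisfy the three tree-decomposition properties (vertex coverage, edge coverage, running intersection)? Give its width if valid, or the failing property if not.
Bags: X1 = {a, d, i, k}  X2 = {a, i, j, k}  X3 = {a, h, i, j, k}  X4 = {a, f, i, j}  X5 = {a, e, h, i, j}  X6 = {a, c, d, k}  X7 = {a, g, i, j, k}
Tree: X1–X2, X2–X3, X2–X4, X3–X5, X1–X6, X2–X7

No — vertex b appears in no bag.

A tree decomposition must satisfy three properties: every vertex lies in some bag; for every edge, both endpoints lie together in some bag; and for every vertex, the bags containing it form a connected subtree. Here vertex b appears in no bag, so the decomposition is invalid.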